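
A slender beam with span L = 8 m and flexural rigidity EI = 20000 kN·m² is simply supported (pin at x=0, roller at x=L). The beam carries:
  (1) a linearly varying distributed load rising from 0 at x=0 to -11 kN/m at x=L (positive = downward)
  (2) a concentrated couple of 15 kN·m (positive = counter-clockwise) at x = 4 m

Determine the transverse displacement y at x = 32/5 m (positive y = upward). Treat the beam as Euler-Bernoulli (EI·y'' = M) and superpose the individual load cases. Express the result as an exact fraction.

Load 1 — triangular load w₀=-11 kN/m (0→w₀ over full span):
  y_1 = -w₀x(7L⁴-10L²x²+3x⁴)/(360LEI) = -(-11)·(32/5)·(7·8⁴-10·8²·(32/5)²+3·(32/5)⁴)/(360·8·20000) = 89408/9765625 m
Load 2 — applied couple M₀=15 kN·m at a=4 m (b=L-a=4):
  y_2 = (M₀x³/(6L)-M₀(x-a)²/2+C₁x)/EI  [x>a] with C₁=M₀(3b²-L²)/(6L)=-5 = (15·(32/5)³/(6·8)-15·((32/5)-4)²/2+(-5)·(32/5))/20000 = 21/62500 m
Superposition: y = Σ y_i = 370757/39062500 m ≈ 0.009491 m

y(32/5) = 370757/39062500 m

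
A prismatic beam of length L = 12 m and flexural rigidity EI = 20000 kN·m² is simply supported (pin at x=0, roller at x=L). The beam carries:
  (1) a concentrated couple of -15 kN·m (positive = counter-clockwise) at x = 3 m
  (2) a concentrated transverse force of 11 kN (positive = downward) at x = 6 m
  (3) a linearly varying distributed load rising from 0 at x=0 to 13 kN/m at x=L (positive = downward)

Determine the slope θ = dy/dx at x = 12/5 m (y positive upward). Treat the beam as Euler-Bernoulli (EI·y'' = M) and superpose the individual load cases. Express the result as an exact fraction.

θ(12/5) = -2354013/100000000 rad

Load 1 — applied couple M₀=-15 kN·m at a=3 m (b=L-a=9):
  θ_1 = (M₀x²/(2L)+C₁)/EI  [x≤a] with C₁=M₀(3b²-L²)/(6L)=-165/8 = ((-15)·(12/5)²/(2·12)+(-165/8))/20000 = -969/800000 rad
Load 2 — point force P=11 kN at a=6 m (b=L-a=6):
  θ_2 = -Pb(L²-b²-3x²)/(6LEI)  [x≤a] = -11·6·(12²-6²-3·(12/5)²)/(6·12·20000) = -2079/500000 rad
Load 3 — triangular load w₀=13 kN/m (0→w₀ over full span):
  θ_3 = -w₀(7L⁴-30L²x²+15x⁴)/(360LEI) = -13·(7·12⁴-30·12²·(12/5)²+15·(12/5)⁴)/(360·12·20000) = -7098/390625 rad
Superposition: θ = Σ θ_i = -2354013/100000000 rad ≈ -0.023540 rad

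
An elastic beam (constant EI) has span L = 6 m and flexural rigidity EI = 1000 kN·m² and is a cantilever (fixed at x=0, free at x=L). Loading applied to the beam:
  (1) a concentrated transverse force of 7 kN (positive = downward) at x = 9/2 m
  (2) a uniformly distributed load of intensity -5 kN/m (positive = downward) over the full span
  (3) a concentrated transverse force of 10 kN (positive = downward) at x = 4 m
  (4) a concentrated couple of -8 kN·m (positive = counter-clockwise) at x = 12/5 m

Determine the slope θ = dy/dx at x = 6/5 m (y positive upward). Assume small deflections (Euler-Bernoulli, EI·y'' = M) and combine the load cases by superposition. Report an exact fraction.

θ(6/5) = 117/25000 rad

Load 1 — point force P=7 kN at a=9/2 m (b=L-a=3/2):
  θ_1 = -Px(2a-x)/(2EI)  [x≤a] = -7·(6/5)·(2·(9/2)-(6/5))/(2·1000) = -819/25000 rad
Load 2 — uniform load w=-5 kN/m over full span:
  θ_2 = -wx(x²-3Lx+3L²)/(6EI) = -(-5)·(6/5)·((6/5)²-3·6·(6/5)+3·6²)/(6·1000) = 549/6250 rad
Load 3 — point force P=10 kN at a=4 m (b=L-a=2):
  θ_3 = -Px(2a-x)/(2EI)  [x≤a] = -10·(6/5)·(2·4-(6/5))/(2·1000) = -51/1250 rad
Load 4 — applied couple M₀=-8 kN·m at a=12/5 m (b=L-a=18/5):
  θ_4 = M₀x/EI  [x≤a] = (-8)·(6/5)/1000 = -6/625 rad
Superposition: θ = Σ θ_i = 117/25000 rad ≈ 0.004680 rad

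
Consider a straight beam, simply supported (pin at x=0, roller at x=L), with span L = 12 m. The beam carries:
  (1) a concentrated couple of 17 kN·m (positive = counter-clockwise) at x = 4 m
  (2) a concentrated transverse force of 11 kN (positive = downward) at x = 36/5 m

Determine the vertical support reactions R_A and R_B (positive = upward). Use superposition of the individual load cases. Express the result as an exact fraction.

R_A = 349/60 kN, R_B = 311/60 kN

Load 1 — applied couple M₀=17 kN·m at a=4 m (b=L-a=8):
  R_A = M₀/L = 17/12 kN
  R_B = -M₀/L = -17/12 kN
Load 2 — point force P=11 kN at a=36/5 m (b=L-a=24/5):
  R_A = Pb/L = 11·(24/5)/12 = 22/5 kN
  R_B = Pa/L = 11·(36/5)/12 = 33/5 kN
Superposition: R_A = 349/60 kN, R_B = 311/60 kN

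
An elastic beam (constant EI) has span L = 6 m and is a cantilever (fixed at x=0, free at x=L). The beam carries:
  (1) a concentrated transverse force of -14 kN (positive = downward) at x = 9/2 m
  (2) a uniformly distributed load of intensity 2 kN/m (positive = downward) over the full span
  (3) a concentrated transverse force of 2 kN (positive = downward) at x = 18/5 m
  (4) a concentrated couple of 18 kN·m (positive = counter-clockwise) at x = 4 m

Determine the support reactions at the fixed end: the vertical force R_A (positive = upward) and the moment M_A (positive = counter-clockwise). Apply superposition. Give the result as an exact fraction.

R_A = 0 kN, M_A = -189/5 kN·m

Load 1 — point force P=-14 kN at a=9/2 m (b=L-a=3/2):
  R_A = P = (-14) = -14 kN
  M_A = Pa = (-14)·(9/2) = -63 kN·m
Load 2 — uniform load w=2 kN/m over full span:
  R_A = wL = 2·6 = 12 kN
  M_A = wL²/2 = 2·6²/2 = 36 kN·m
Load 3 — point force P=2 kN at a=18/5 m (b=L-a=12/5):
  R_A = P = 2 kN
  M_A = Pa = 2·(18/5) = 36/5 kN·m
Load 4 — applied couple M₀=18 kN·m at a=4 m (b=L-a=2):
  R_A = 0 kN
  M_A = -M₀ = -18 kN·m
Superposition: R_A = 0 kN, M_A = -189/5 kN·m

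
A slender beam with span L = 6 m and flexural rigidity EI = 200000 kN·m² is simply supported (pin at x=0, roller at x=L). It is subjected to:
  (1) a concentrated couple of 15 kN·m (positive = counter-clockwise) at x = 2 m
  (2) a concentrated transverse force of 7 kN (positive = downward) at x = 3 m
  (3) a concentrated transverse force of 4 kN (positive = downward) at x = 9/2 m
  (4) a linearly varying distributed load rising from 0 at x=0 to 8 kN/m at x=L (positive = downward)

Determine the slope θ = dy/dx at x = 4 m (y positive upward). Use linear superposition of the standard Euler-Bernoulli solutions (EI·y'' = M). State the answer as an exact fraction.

Load 1 — applied couple M₀=15 kN·m at a=2 m (b=L-a=4):
  θ_1 = (M₀x²/(2L)-M₀(x-a)+C₁)/EI  [x>a] with C₁=M₀(3b²-L²)/(6L)=5 = (15·4²/(2·6)-15·(4-2)+5)/200000 = -1/40000 rad
Load 2 — point force P=7 kN at a=3 m (b=L-a=3):
  θ_2 = -Pa(2L²-6Lx+3x²+a²)/(6LEI)  [x>a] = -7·3·(2·6²-6·6·4+3·4²+3²)/(6·6·200000) = 7/160000 rad
Load 3 — point force P=4 kN at a=9/2 m (b=L-a=3/2):
  θ_3 = -Pb(L²-b²-3x²)/(6LEI)  [x≤a] = -4·(3/2)·(6²-(3/2)²-3·4²)/(6·6·200000) = 19/1600000 rad
Load 4 — triangular load w₀=8 kN/m (0→w₀ over full span):
  θ_4 = -w₀(7L⁴-30L²x²+15x⁴)/(360LEI) = -8·(7·6⁴-30·6²·4²+15·4⁴)/(360·6·200000) = 91/1125000 rad
Superposition: θ = Σ θ_i = 8029/72000000 rad ≈ 0.000112 rad

θ(4) = 8029/72000000 rad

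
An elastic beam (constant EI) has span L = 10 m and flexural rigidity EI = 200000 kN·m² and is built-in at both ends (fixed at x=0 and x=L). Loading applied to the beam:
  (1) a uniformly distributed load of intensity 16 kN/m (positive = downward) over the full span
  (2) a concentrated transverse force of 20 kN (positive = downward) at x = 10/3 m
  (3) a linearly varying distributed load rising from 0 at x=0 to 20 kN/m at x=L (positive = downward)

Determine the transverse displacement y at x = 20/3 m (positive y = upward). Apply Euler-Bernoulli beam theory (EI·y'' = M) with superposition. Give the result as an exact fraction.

Load 1 — uniform load w=16 kN/m over full span:
  y_1 = -wx²(L-x)²/(24EI) = -16·(20/3)²·(10-(20/3))²/(24·200000) = -2/1215 m
Load 2 — point force P=20 kN at a=10/3 m (b=L-a=20/3):
  y_2 = -Pa²(L-x)²(3bL-(3b+a)(L-x))/(6L³EI)  [x>a] = -20·(10/3)²·(10-(20/3))²·(3·(20/3)·10-(3·(20/3)+(10/3))·(10-(20/3)))/(6·10³·200000) = -11/43740 m
Load 3 — triangular load w₀=20 kN/m (0→w₀ over full span):
  y_3 = -w₀x²(L-x)²(x+2L)/(120LEI) = -20·(20/3)²·(10-(20/3))²·((20/3)+2·10)/(120·10·200000) = -4/3645 m
Superposition: y = Σ y_i = -131/43740 m ≈ -0.002995 m

y(20/3) = -131/43740 m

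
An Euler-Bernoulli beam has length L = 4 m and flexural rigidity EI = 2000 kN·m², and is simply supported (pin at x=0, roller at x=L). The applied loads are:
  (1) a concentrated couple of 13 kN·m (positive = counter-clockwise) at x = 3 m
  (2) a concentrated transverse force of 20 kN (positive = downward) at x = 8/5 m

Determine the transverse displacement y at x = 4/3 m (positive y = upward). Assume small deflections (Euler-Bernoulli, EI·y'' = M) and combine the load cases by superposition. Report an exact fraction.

Load 1 — applied couple M₀=13 kN·m at a=3 m (b=L-a=1):
  y_1 = (M₀x³/(6L)+C₁x)/EI  [x≤a] with C₁=M₀(3b²-L²)/(6L)=-169/24 = (13·(4/3)³/(6·4)+(-169/24)·(4/3))/2000 = -1313/324000 m
Load 2 — point force P=20 kN at a=8/5 m (b=L-a=12/5):
  y_2 = -Pbx(L²-b²-x²)/(6LEI)  [x≤a] = -20·(12/5)·(4/3)·(4²-(12/5)²-(4/3)²)/(6·4·2000) = -952/84375 m
Superposition: y = Σ y_i = -124217/8100000 m ≈ -0.015335 m

y(4/3) = -124217/8100000 m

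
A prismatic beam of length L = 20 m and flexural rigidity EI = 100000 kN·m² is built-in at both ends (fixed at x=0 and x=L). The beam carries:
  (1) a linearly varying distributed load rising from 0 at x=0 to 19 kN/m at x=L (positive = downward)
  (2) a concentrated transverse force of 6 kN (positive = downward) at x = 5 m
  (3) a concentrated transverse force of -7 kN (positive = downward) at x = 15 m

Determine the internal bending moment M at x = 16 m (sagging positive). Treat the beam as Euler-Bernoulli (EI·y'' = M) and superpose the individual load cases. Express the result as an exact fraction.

M(16) = 1037/240 kN·m

Load 1 — triangular load w₀=19 kN/m (0→w₀ over full span):
  M_1 = 3w₀Lx/20 - w₀L²/30 - w₀x³/(6L) = 3·19·20·16/20 - 19·20²/30 - 19·16³/(6·20) = 152/15 kN·m
Load 2 — point force P=6 kN at a=5 m (b=L-a=15):
  M_2 = Pa²(a+3b)(L-x)/L³ - Pa²b/L²  [x>a] = 6·5²·(5+3·15)·(20-16)/20³ - 6·5²·15/20² = -15/8 kN·m
Load 3 — point force P=-7 kN at a=15 m (b=L-a=5):
  M_3 = Pa²(a+3b)(L-x)/L³ - Pa²b/L²  [x>a] = (-7)·15²·(15+3·5)·(20-16)/20³ - (-7)·15²·5/20² = -63/16 kN·m
Superposition: M = Σ M_i = 1037/240 kN·m ≈ 4.320833 kN·m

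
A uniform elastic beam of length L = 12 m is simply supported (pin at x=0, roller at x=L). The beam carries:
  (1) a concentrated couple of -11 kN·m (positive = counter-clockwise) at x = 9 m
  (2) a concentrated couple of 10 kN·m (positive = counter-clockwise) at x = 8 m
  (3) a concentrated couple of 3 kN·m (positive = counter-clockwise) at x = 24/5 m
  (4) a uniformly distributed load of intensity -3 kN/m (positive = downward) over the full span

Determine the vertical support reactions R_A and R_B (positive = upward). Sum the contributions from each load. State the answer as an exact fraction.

Load 1 — applied couple M₀=-11 kN·m at a=9 m (b=L-a=3):
  R_A = M₀/L = (-11)/12 = -11/12 kN
  R_B = -M₀/L = -(-11)/12 = 11/12 kN
Load 2 — applied couple M₀=10 kN·m at a=8 m (b=L-a=4):
  R_A = M₀/L = 10/12 = 5/6 kN
  R_B = -M₀/L = -10/12 = -5/6 kN
Load 3 — applied couple M₀=3 kN·m at a=24/5 m (b=L-a=36/5):
  R_A = M₀/L = 3/12 = 1/4 kN
  R_B = -M₀/L = -3/12 = -1/4 kN
Load 4 — uniform load w=-3 kN/m over full span:
  R_A = wL/2 = (-3)·12/2 = -18 kN
  R_B = wL/2 = (-3)·12/2 = -18 kN
Superposition: R_A = -107/6 kN, R_B = -109/6 kN

R_A = -107/6 kN, R_B = -109/6 kN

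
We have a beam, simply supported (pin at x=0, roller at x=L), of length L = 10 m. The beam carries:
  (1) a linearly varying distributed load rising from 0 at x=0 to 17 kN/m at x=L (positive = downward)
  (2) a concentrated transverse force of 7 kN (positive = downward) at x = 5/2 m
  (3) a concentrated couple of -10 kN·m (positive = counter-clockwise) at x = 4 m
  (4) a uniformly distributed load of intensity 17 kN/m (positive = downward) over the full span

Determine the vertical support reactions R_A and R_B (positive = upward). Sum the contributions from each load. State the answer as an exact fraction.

Load 1 — triangular load w₀=17 kN/m (0→w₀ over full span):
  R_A = w₀L/6 = 17·10/6 = 85/3 kN
  R_B = w₀L/3 = 17·10/3 = 170/3 kN
Load 2 — point force P=7 kN at a=5/2 m (b=L-a=15/2):
  R_A = Pb/L = 7·(15/2)/10 = 21/4 kN
  R_B = Pa/L = 7·(5/2)/10 = 7/4 kN
Load 3 — applied couple M₀=-10 kN·m at a=4 m (b=L-a=6):
  R_A = M₀/L = (-10)/10 = -1 kN
  R_B = -M₀/L = -(-10)/10 = 1 kN
Load 4 — uniform load w=17 kN/m over full span:
  R_A = wL/2 = 17·10/2 = 85 kN
  R_B = wL/2 = 17·10/2 = 85 kN
Superposition: R_A = 1411/12 kN, R_B = 1733/12 kN

R_A = 1411/12 kN, R_B = 1733/12 kN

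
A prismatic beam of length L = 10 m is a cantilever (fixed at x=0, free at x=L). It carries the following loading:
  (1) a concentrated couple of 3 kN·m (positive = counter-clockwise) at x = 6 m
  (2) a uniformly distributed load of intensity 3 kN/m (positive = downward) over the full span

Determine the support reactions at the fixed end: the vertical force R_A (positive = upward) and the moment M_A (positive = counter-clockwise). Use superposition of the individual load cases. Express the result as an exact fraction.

R_A = 30 kN, M_A = 147 kN·m

Load 1 — applied couple M₀=3 kN·m at a=6 m (b=L-a=4):
  R_A = 0 kN
  M_A = -M₀ = -3 kN·m
Load 2 — uniform load w=3 kN/m over full span:
  R_A = wL = 3·10 = 30 kN
  M_A = wL²/2 = 3·10²/2 = 150 kN·m
Superposition: R_A = 30 kN, M_A = 147 kN·m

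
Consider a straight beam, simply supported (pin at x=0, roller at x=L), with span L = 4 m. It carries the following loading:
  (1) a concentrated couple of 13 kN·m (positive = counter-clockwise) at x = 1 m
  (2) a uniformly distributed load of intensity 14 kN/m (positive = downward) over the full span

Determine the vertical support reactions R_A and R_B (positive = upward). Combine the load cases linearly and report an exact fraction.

Load 1 — applied couple M₀=13 kN·m at a=1 m (b=L-a=3):
  R_A = M₀/L = 13/4 kN
  R_B = -M₀/L = -13/4 kN
Load 2 — uniform load w=14 kN/m over full span:
  R_A = wL/2 = 14·4/2 = 28 kN
  R_B = wL/2 = 14·4/2 = 28 kN
Superposition: R_A = 125/4 kN, R_B = 99/4 kN

R_A = 125/4 kN, R_B = 99/4 kN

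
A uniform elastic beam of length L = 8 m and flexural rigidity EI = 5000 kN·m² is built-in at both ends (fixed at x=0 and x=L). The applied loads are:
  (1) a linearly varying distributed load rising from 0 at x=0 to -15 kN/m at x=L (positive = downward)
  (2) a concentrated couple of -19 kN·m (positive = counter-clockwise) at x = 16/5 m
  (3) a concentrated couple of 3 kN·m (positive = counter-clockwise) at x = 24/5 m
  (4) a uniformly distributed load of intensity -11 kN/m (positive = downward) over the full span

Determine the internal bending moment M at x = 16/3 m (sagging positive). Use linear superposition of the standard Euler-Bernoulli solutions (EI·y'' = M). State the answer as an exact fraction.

Load 1 — triangular load w₀=-15 kN/m (0→w₀ over full span):
  M_1 = 3w₀Lx/20 - w₀L²/30 - w₀x³/(6L) = 3·(-15)·8·(16/3)/20 - (-15)·8²/30 - (-15)·(16/3)³/(6·8) = -448/27 kN·m
Load 2 — applied couple M₀=-19 kN·m at a=16/5 m (b=L-a=24/5):
  M_2 = R_Ax - M_A - M₀  [x>a] with R_A=-171/50, M_A=-57/25 = (-171/50)·(16/3) - (-57/25) - (-19) = 76/25 kN·m
Load 3 — applied couple M₀=3 kN·m at a=24/5 m (b=L-a=16/5):
  M_3 = R_Ax - M_A - M₀  [x>a] with R_A=27/50, M_A=24/25 = (27/50)·(16/3) - (24/25) - 3 = -27/25 kN·m
Load 4 — uniform load w=-11 kN/m over full span:
  M_4 = wLx/2 - wL²/12 - wx²/2 = (-11)·8·(16/3)/2 - (-11)·8²/12 - (-11)·(16/3)²/2 = -176/9 kN·m
Superposition: M = Σ M_i = -23077/675 kN·m ≈ -34.188148 kN·m

M(16/3) = -23077/675 kN·m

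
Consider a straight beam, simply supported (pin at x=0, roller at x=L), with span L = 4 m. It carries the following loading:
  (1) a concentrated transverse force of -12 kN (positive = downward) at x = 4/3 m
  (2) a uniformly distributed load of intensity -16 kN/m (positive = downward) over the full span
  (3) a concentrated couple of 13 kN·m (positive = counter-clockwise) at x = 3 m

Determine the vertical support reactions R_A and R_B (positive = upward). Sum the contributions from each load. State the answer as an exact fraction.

R_A = -147/4 kN, R_B = -157/4 kN

Load 1 — point force P=-12 kN at a=4/3 m (b=L-a=8/3):
  R_A = Pb/L = (-12)·(8/3)/4 = -8 kN
  R_B = Pa/L = (-12)·(4/3)/4 = -4 kN
Load 2 — uniform load w=-16 kN/m over full span:
  R_A = wL/2 = (-16)·4/2 = -32 kN
  R_B = wL/2 = (-16)·4/2 = -32 kN
Load 3 — applied couple M₀=13 kN·m at a=3 m (b=L-a=1):
  R_A = M₀/L = 13/4 kN
  R_B = -M₀/L = -13/4 kN
Superposition: R_A = -147/4 kN, R_B = -157/4 kN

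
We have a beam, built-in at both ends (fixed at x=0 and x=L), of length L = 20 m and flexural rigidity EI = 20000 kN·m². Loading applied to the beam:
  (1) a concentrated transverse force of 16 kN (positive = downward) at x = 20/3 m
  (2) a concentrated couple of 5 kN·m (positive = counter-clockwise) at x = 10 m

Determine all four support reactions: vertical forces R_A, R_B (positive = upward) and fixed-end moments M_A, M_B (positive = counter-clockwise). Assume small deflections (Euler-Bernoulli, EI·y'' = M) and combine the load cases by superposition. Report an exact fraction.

R_A = 2641/216 kN, M_A = 5255/108 kN·m, R_B = 815/216 kN, M_B = -2425/108 kN·m

Load 1 — point force P=16 kN at a=20/3 m (b=L-a=40/3):
  R_A = Pb²(3a+b)/L³ = 16·(40/3)²·(3·(20/3)+(40/3))/20³ = 320/27 kN
  M_A = Pab²/L² = 16·(20/3)·(40/3)²/20² = 1280/27 kN·m
  R_B = Pa²(a+3b)/L³ = 16·(20/3)²·((20/3)+3·(40/3))/20³ = 112/27 kN
  M_B = -Pa²b/L² = -16·(20/3)²·(40/3)/20² = -640/27 kN·m
Load 2 — applied couple M₀=5 kN·m at a=10 m (b=L-a=10):
  R_A = 6M₀ab/L³ = 6·5·10·10/20³ = 3/8 kN
  M_A = M₀b(2a-b)/L² = 5·10·(2·10-10)/20² = 5/4 kN·m
  R_B = -6M₀ab/L³ = -6·5·10·10/20³ = -3/8 kN
  M_B = M₀a(2b-a)/L² = 5·10·(2·10-10)/20² = 5/4 kN·m
Superposition: R_A = 2641/216 kN, M_A = 5255/108 kN·m, R_B = 815/216 kN, M_B = -2425/108 kN·m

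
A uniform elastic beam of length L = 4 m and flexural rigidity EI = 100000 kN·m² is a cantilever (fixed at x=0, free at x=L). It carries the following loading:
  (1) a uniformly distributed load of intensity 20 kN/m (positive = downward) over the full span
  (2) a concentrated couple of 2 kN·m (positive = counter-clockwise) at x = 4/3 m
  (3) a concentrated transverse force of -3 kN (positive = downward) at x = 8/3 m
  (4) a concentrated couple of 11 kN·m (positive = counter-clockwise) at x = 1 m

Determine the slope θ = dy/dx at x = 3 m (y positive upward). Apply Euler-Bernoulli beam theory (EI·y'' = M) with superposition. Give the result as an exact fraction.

θ(3) = -557/300000 rad

Load 1 — uniform load w=20 kN/m over full span:
  θ_1 = -wx(x²-3Lx+3L²)/(6EI) = -20·3·(3²-3·4·3+3·4²)/(6·100000) = -21/10000 rad
Load 2 — applied couple M₀=2 kN·m at a=4/3 m (b=L-a=8/3):
  θ_2 = M₀a/EI  [x>a] = 2·(4/3)/100000 = 1/37500 rad
Load 3 — point force P=-3 kN at a=8/3 m (b=L-a=4/3):
  θ_3 = -Pa²/(2EI)  [x>a] = -(-3)·(8/3)²/(2·100000) = 1/9375 rad
Load 4 — applied couple M₀=11 kN·m at a=1 m (b=L-a=3):
  θ_4 = M₀a/EI  [x>a] = 11·1/100000 = 11/100000 rad
Superposition: θ = Σ θ_i = -557/300000 rad ≈ -0.001857 rad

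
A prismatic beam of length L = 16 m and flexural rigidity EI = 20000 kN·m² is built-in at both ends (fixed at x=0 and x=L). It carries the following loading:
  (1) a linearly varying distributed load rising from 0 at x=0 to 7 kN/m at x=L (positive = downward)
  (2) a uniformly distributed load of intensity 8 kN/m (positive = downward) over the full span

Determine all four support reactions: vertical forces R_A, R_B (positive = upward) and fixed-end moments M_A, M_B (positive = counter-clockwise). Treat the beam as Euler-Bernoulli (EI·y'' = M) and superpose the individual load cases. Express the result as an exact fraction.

Load 1 — triangular load w₀=7 kN/m (0→w₀ over full span):
  R_A = 3w₀L/20 = 3·7·16/20 = 84/5 kN
  M_A = w₀L²/30 = 7·16²/30 = 896/15 kN·m
  R_B = 7w₀L/20 = 7·7·16/20 = 196/5 kN
  M_B = -w₀L²/20 = -7·16²/20 = -448/5 kN·m
Load 2 — uniform load w=8 kN/m over full span:
  R_A = wL/2 = 8·16/2 = 64 kN
  M_A = wL²/12 = 8·16²/12 = 512/3 kN·m
  R_B = wL/2 = 8·16/2 = 64 kN
  M_B = -wL²/12 = -8·16²/12 = -512/3 kN·m
Superposition: R_A = 404/5 kN, M_A = 1152/5 kN·m, R_B = 516/5 kN, M_B = -3904/15 kN·m

R_A = 404/5 kN, M_A = 1152/5 kN·m, R_B = 516/5 kN, M_B = -3904/15 kN·m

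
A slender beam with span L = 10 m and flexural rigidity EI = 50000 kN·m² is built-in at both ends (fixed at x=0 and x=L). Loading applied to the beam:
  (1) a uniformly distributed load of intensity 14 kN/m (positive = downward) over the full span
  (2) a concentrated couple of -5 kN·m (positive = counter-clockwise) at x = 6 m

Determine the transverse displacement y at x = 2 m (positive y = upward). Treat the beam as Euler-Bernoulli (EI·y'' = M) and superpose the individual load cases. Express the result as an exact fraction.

y(2) = -1379/468750 m

Load 1 — uniform load w=14 kN/m over full span:
  y_1 = -wx²(L-x)²/(24EI) = -14·2²·(10-2)²/(24·50000) = -28/9375 m
Load 2 — applied couple M₀=-5 kN·m at a=6 m (b=L-a=4):
  y_2 = (R_Ax³/6 - M_Ax²/2)/EI  [x≤a] with R_A=-18/25, M_A=-8/5 = ((-18/25)·2³/6 - (-8/5)·2²/2)/50000 = 7/156250 m
Superposition: y = Σ y_i = -1379/468750 m ≈ -0.002942 m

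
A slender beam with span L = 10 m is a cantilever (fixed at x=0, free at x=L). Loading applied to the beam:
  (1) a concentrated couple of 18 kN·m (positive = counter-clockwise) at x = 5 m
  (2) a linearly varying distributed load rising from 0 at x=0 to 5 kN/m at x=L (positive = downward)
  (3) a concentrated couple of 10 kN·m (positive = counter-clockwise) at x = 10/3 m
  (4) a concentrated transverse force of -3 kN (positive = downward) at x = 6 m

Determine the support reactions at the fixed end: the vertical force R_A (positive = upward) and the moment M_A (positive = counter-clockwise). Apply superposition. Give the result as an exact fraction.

R_A = 22 kN, M_A = 362/3 kN·m

Load 1 — applied couple M₀=18 kN·m at a=5 m (b=L-a=5):
  R_A = 0 kN
  M_A = -M₀ = -18 kN·m
Load 2 — triangular load w₀=5 kN/m (0→w₀ over full span):
  R_A = w₀L/2 = 5·10/2 = 25 kN
  M_A = w₀L²/3 = 5·10²/3 = 500/3 kN·m
Load 3 — applied couple M₀=10 kN·m at a=10/3 m (b=L-a=20/3):
  R_A = 0 kN
  M_A = -M₀ = -10 kN·m
Load 4 — point force P=-3 kN at a=6 m (b=L-a=4):
  R_A = P = (-3) = -3 kN
  M_A = Pa = (-3)·6 = -18 kN·m
Superposition: R_A = 22 kN, M_A = 362/3 kN·m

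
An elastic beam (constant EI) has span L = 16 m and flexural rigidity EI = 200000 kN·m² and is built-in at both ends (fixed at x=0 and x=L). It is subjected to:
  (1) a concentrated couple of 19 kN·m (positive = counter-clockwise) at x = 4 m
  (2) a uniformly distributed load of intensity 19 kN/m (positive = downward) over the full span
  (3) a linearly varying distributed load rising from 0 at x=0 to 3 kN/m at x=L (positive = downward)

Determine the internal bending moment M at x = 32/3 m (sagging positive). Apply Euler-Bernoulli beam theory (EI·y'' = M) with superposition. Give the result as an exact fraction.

Load 1 — applied couple M₀=19 kN·m at a=4 m (b=L-a=12):
  M_1 = R_Ax - M_A - M₀  [x>a] with R_A=171/128, M_A=-57/16 = (171/128)·(32/3) - (-57/16) - 19 = -19/16 kN·m
Load 2 — uniform load w=19 kN/m over full span:
  M_2 = wLx/2 - wL²/12 - wx²/2 = 19·16·(32/3)/2 - 19·16²/12 - 19·(32/3)²/2 = 1216/9 kN·m
Load 3 — triangular load w₀=3 kN/m (0→w₀ over full span):
  M_3 = 3w₀Lx/20 - w₀L²/30 - w₀x³/(6L) = 3·3·16·(32/3)/20 - 3·16²/30 - 3·(32/3)³/(6·16) = 1792/135 kN·m
Superposition: M = Σ M_i = 317947/2160 kN·m ≈ 147.197685 kN·m

M(32/3) = 317947/2160 kN·m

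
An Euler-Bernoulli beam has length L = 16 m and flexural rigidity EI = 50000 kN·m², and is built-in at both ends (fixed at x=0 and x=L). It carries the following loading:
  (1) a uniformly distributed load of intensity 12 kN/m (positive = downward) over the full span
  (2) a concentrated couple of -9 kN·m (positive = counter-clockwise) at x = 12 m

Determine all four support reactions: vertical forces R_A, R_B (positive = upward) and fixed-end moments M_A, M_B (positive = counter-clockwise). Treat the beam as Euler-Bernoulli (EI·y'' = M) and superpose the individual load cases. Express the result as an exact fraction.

Load 1 — uniform load w=12 kN/m over full span:
  R_A = wL/2 = 12·16/2 = 96 kN
  M_A = wL²/12 = 12·16²/12 = 256 kN·m
  R_B = wL/2 = 12·16/2 = 96 kN
  M_B = -wL²/12 = -12·16²/12 = -256 kN·m
Load 2 — applied couple M₀=-9 kN·m at a=12 m (b=L-a=4):
  R_A = 6M₀ab/L³ = 6·(-9)·12·4/16³ = -81/128 kN
  M_A = M₀b(2a-b)/L² = (-9)·4·(2·12-4)/16² = -45/16 kN·m
  R_B = -6M₀ab/L³ = -6·(-9)·12·4/16³ = 81/128 kN
  M_B = M₀a(2b-a)/L² = (-9)·12·(2·4-12)/16² = 27/16 kN·m
Superposition: R_A = 12207/128 kN, M_A = 4051/16 kN·m, R_B = 12369/128 kN, M_B = -4069/16 kN·m

R_A = 12207/128 kN, M_A = 4051/16 kN·m, R_B = 12369/128 kN, M_B = -4069/16 kN·m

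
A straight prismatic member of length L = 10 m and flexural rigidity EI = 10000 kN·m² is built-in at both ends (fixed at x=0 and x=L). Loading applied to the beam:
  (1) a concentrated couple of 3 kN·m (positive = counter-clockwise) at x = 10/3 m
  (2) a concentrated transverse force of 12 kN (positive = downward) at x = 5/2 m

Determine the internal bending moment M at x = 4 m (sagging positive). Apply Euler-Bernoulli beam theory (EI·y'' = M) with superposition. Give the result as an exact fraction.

Load 1 — applied couple M₀=3 kN·m at a=10/3 m (b=L-a=20/3):
  M_1 = R_Ax - M_A - M₀  [x>a] with R_A=2/5, M_A=0 = (2/5)·4 - 0 - 3 = -7/5 kN·m
Load 2 — point force P=12 kN at a=5/2 m (b=L-a=15/2):
  M_2 = Pa²(a+3b)(L-x)/L³ - Pa²b/L²  [x>a] = 12·(5/2)²·((5/2)+3·(15/2))·(10-4)/10³ - 12·(5/2)²·(15/2)/10² = 45/8 kN·m
Superposition: M = Σ M_i = 169/40 kN·m ≈ 4.225000 kN·m

M(4) = 169/40 kN·m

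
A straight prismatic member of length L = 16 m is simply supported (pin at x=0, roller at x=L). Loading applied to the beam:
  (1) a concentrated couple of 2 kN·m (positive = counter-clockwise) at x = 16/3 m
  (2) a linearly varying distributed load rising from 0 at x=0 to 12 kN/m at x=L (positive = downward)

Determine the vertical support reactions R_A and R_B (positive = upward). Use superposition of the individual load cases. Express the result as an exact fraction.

Load 1 — applied couple M₀=2 kN·m at a=16/3 m (b=L-a=32/3):
  R_A = M₀/L = 2/16 = 1/8 kN
  R_B = -M₀/L = -2/16 = -1/8 kN
Load 2 — triangular load w₀=12 kN/m (0→w₀ over full span):
  R_A = w₀L/6 = 12·16/6 = 32 kN
  R_B = w₀L/3 = 12·16/3 = 64 kN
Superposition: R_A = 257/8 kN, R_B = 511/8 kN

R_A = 257/8 kN, R_B = 511/8 kN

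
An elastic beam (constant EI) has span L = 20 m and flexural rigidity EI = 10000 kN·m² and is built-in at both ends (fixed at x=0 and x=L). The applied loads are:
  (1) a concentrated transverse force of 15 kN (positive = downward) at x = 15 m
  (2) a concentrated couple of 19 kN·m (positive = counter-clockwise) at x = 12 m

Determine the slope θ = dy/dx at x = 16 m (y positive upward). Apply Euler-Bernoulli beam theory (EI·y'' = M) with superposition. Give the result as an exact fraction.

θ(16) = 17331/2500000 rad

Load 1 — point force P=15 kN at a=15 m (b=L-a=5):
  θ_1 = Pa²(L-x)(2bL-(3b+a)(L-x))/(2L³EI)  [x>a] = 15·15²·(20-16)·(2·5·20-(3·5+15)·(20-16))/(2·20³·10000) = 27/4000 rad
Load 2 — applied couple M₀=19 kN·m at a=12 m (b=L-a=8):
  θ_2 = (R_Ax²/2 - M_Ax - M₀(x-a))/EI  [x>a] with R_A=171/125, M_A=152/25 = ((171/125)·16²/2 - (152/25)·16 - 19·(16-12))/10000 = 57/312500 rad
Superposition: θ = Σ θ_i = 17331/2500000 rad ≈ 0.006932 rad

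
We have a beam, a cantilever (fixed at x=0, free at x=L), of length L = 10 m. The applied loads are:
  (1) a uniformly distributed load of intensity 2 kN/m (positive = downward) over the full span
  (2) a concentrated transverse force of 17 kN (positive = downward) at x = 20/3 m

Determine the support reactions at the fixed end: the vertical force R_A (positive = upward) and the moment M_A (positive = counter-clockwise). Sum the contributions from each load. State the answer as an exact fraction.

Load 1 — uniform load w=2 kN/m over full span:
  R_A = wL = 2·10 = 20 kN
  M_A = wL²/2 = 2·10²/2 = 100 kN·m
Load 2 — point force P=17 kN at a=20/3 m (b=L-a=10/3):
  R_A = P = 17 kN
  M_A = Pa = 17·(20/3) = 340/3 kN·m
Superposition: R_A = 37 kN, M_A = 640/3 kN·m

R_A = 37 kN, M_A = 640/3 kN·m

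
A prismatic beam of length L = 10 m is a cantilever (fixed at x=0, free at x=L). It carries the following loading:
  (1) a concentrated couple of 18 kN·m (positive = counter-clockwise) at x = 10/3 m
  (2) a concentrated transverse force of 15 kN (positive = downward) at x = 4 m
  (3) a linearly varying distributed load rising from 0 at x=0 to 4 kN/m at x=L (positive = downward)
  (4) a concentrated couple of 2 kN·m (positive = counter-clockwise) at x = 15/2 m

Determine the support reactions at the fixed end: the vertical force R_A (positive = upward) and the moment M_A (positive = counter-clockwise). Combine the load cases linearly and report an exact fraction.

Load 1 — applied couple M₀=18 kN·m at a=10/3 m (b=L-a=20/3):
  R_A = 0 kN
  M_A = -M₀ = -18 kN·m
Load 2 — point force P=15 kN at a=4 m (b=L-a=6):
  R_A = P = 15 kN
  M_A = Pa = 15·4 = 60 kN·m
Load 3 — triangular load w₀=4 kN/m (0→w₀ over full span):
  R_A = w₀L/2 = 4·10/2 = 20 kN
  M_A = w₀L²/3 = 4·10²/3 = 400/3 kN·m
Load 4 — applied couple M₀=2 kN·m at a=15/2 m (b=L-a=5/2):
  R_A = 0 kN
  M_A = -M₀ = -2 kN·m
Superposition: R_A = 35 kN, M_A = 520/3 kN·m

R_A = 35 kN, M_A = 520/3 kN·m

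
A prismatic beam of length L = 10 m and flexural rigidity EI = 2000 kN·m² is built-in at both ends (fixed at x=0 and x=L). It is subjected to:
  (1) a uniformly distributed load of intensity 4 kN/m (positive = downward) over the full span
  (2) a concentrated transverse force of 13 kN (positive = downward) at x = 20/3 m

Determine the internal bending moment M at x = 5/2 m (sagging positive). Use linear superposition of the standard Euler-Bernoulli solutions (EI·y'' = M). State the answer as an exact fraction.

M(5/2) = 80/27 kN·m

Load 1 — uniform load w=4 kN/m over full span:
  M_1 = wLx/2 - wL²/12 - wx²/2 = 4·10·(5/2)/2 - 4·10²/12 - 4·(5/2)²/2 = 25/6 kN·m
Load 2 — point force P=13 kN at a=20/3 m (b=L-a=10/3):
  M_2 = Pb²(3a+b)x/L³ - Pab²/L²  [x≤a] = 13·(10/3)²·(3·(20/3)+(10/3))·(5/2)/10³ - 13·(20/3)·(10/3)²/10² = -65/54 kN·m
Superposition: M = Σ M_i = 80/27 kN·m ≈ 2.962963 kN·m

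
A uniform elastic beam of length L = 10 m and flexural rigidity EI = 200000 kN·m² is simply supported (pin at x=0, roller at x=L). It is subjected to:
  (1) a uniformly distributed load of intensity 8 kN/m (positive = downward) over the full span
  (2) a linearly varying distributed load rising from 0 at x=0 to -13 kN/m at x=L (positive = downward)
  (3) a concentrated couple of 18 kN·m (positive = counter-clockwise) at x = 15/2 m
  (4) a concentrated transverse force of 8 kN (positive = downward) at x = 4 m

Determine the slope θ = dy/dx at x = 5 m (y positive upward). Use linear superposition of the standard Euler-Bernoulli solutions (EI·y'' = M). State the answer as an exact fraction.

Load 1 — uniform load w=8 kN/m over full span:
  θ_1 = -w(L³-6Lx²+4x³)/(24EI) = -8·(10³-6·10·5²+4·5³)/(24·200000) = 0 rad
Load 2 — triangular load w₀=-13 kN/m (0→w₀ over full span):
  θ_2 = -w₀(7L⁴-30L²x²+15x⁴)/(360LEI) = -(-13)·(7·10⁴-30·10²·5²+15·5⁴)/(360·10·200000) = 91/1152000 rad
Load 3 — applied couple M₀=18 kN·m at a=15/2 m (b=L-a=5/2):
  θ_3 = (M₀x²/(2L)+C₁)/EI  [x≤a] with C₁=M₀(3b²-L²)/(6L)=-195/8 = (18·5²/(2·10)+(-195/8))/200000 = -3/320000 rad
Load 4 — point force P=8 kN at a=4 m (b=L-a=6):
  θ_4 = -Pa(2L²-6Lx+3x²+a²)/(6LEI)  [x>a] = -8·4·(2·10²-6·10·5+3·5²+4²)/(6·10·200000) = 3/125000 rad
Superposition: θ = Σ θ_i = 13481/144000000 rad ≈ 0.000094 rad

θ(5) = 13481/144000000 rad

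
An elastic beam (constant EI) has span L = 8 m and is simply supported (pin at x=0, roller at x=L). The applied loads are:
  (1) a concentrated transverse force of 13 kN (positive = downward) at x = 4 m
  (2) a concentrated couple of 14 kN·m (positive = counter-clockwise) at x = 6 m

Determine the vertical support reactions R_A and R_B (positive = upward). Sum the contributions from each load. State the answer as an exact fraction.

Load 1 — point force P=13 kN at a=4 m (b=L-a=4):
  R_A = Pb/L = 13·4/8 = 13/2 kN
  R_B = Pa/L = 13·4/8 = 13/2 kN
Load 2 — applied couple M₀=14 kN·m at a=6 m (b=L-a=2):
  R_A = M₀/L = 14/8 = 7/4 kN
  R_B = -M₀/L = -14/8 = -7/4 kN
Superposition: R_A = 33/4 kN, R_B = 19/4 kN

R_A = 33/4 kN, R_B = 19/4 kN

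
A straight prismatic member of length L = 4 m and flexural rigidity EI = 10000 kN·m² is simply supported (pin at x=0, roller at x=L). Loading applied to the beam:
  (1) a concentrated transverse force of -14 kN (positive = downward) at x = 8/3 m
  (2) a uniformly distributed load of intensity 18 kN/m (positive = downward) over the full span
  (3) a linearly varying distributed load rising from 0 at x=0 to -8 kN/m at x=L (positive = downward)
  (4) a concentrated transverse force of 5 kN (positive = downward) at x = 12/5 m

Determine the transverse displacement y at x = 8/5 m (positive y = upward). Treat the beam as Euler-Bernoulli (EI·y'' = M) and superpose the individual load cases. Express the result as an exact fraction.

Load 1 — point force P=-14 kN at a=8/3 m (b=L-a=4/3):
  y_1 = -Pbx(L²-b²-x²)/(6LEI)  [x≤a] = -(-14)·(4/3)·(8/5)·(4²-(4/3)²-(8/5)²)/(6·4·10000) = 9184/6328125 m
Load 2 — uniform load w=18 kN/m over full span:
  y_2 = -wx(L³-2Lx²+x³)/(24EI) = -18·(8/5)·(4³-2·4·(8/5)²+(8/5)³)/(24·10000) = -2232/390625 m
Load 3 — triangular load w₀=-8 kN/m (0→w₀ over full span):
  y_3 = -w₀x(7L⁴-10L²x²+3x⁴)/(360LEI) = -(-8)·(8/5)·(7·4⁴-10·4²·(8/5)²+3·(8/5)⁴)/(360·4·10000) = 36512/29296875 m
Load 4 — point force P=5 kN at a=12/5 m (b=L-a=8/5):
  y_4 = -Pbx(L²-b²-x²)/(6LEI)  [x≤a] = -5·(8/5)·(8/5)·(4²-(8/5)²-(8/5)²)/(6·4·10000) = -136/234375 m
Superposition: y = Σ y_i = -2844976/791015625 m ≈ -0.003597 m

y(8/5) = -2844976/791015625 m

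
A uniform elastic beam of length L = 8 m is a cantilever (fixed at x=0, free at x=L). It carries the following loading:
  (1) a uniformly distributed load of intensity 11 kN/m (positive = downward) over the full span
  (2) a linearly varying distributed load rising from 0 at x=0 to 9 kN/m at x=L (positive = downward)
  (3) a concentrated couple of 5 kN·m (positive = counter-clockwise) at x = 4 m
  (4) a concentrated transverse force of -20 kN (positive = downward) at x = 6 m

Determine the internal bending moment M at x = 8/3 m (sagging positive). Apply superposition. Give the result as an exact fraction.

Load 1 — uniform load w=11 kN/m over full span:
  M_1 = -w(L-x)²/2 = -11·(8-(8/3))²/2 = -1408/9 kN·m
Load 2 — triangular load w₀=9 kN/m (0→w₀ over full span):
  M_2 = w₀Lx/2 - w₀L²/3 - w₀x³/(6L) = 9·8·(8/3)/2 - 9·8²/3 - 9·(8/3)³/(6·8) = -896/9 kN·m
Load 3 — applied couple M₀=5 kN·m at a=4 m (b=L-a=4):
  M_3 = M₀  [x≤a] = 5 = 5 kN·m
Load 4 — point force P=-20 kN at a=6 m (b=L-a=2):
  M_4 = -P(a-x)  [x≤a] = -(-20)·(6-(8/3)) = 200/3 kN·m
Superposition: M = Σ M_i = -553/3 kN·m ≈ -184.333333 kN·m

M(8/3) = -553/3 kN·m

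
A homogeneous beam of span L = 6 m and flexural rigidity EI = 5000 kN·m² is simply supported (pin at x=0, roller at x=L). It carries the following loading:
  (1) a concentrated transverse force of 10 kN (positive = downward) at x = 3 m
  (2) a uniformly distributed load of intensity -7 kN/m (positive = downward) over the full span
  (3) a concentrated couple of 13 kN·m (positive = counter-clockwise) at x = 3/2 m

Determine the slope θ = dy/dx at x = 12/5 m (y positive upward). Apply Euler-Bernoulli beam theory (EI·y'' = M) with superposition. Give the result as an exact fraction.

θ(12/5) = 28051/10000000 rad

Load 1 — point force P=10 kN at a=3 m (b=L-a=3):
  θ_1 = -Pb(L²-b²-3x²)/(6LEI)  [x≤a] = -10·3·(6²-3²-3·(12/5)²)/(6·6·5000) = -81/50000 rad
Load 2 — uniform load w=-7 kN/m over full span:
  θ_2 = -w(L³-6Lx²+4x³)/(24EI) = -(-7)·(6³-6·6·(12/5)²+4·(12/5)³)/(24·5000) = 2331/625000 rad
Load 3 — applied couple M₀=13 kN·m at a=3/2 m (b=L-a=9/2):
  θ_3 = (M₀x²/(2L)-M₀(x-a)+C₁)/EI  [x>a] with C₁=M₀(3b²-L²)/(6L)=143/16 = (13·(12/5)²/(2·6)-13·((12/5)-(3/2))+(143/16))/5000 = 1391/2000000 rad
Superposition: θ = Σ θ_i = 28051/10000000 rad ≈ 0.002805 rad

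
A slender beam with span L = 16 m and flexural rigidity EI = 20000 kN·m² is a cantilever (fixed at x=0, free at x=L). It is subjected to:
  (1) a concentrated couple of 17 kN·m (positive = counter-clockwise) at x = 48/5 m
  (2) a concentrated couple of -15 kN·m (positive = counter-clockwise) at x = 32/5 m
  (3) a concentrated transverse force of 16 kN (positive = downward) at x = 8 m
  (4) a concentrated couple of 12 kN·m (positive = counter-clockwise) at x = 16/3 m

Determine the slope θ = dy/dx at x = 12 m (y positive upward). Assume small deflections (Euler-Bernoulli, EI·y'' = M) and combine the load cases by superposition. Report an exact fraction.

θ(12) = -119/6250 rad

Load 1 — applied couple M₀=17 kN·m at a=48/5 m (b=L-a=32/5):
  θ_1 = M₀a/EI  [x>a] = 17·(48/5)/20000 = 51/6250 rad
Load 2 — applied couple M₀=-15 kN·m at a=32/5 m (b=L-a=48/5):
  θ_2 = M₀a/EI  [x>a] = (-15)·(32/5)/20000 = -3/625 rad
Load 3 — point force P=16 kN at a=8 m (b=L-a=8):
  θ_3 = -Pa²/(2EI)  [x>a] = -16·8²/(2·20000) = -16/625 rad
Load 4 — applied couple M₀=12 kN·m at a=16/3 m (b=L-a=32/3):
  θ_4 = M₀a/EI  [x>a] = 12·(16/3)/20000 = 2/625 rad
Superposition: θ = Σ θ_i = -119/6250 rad ≈ -0.019040 rad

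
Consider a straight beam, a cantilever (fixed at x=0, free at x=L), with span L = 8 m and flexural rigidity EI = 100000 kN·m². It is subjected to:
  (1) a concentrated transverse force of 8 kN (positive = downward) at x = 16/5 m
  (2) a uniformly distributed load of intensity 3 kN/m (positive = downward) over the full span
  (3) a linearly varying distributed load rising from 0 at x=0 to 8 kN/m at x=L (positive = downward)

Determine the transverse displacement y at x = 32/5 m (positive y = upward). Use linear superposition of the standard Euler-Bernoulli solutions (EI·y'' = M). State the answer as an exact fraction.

Load 1 — point force P=8 kN at a=16/5 m (b=L-a=24/5):
  y_1 = -Pa²(3x-a)/(6EI)  [x>a] = -8·(16/5)²·(3·(32/5)-(16/5))/(6·100000) = -512/234375 m
Load 2 — uniform load w=3 kN/m over full span:
  y_2 = -wx²(x²-4Lx+6L²)/(24EI) = -3·(32/5)²·((32/5)²-4·8·(32/5)+6·8²)/(24·100000) = -22016/1953125 m
Load 3 — triangular load w₀=8 kN/m (0→w₀ over full span):
  y_3 = (w₀Lx³/12-w₀L²x²/6-w₀x⁵/(120L))/EI = (8·8·(32/5)³/12-8·8²·(32/5)²/6-8·(32/5)⁵/(120·8))/100000 = -3203072/146484375 m
Superposition: y = Σ y_i = -5174272/146484375 m ≈ -0.035323 m

y(32/5) = -5174272/146484375 m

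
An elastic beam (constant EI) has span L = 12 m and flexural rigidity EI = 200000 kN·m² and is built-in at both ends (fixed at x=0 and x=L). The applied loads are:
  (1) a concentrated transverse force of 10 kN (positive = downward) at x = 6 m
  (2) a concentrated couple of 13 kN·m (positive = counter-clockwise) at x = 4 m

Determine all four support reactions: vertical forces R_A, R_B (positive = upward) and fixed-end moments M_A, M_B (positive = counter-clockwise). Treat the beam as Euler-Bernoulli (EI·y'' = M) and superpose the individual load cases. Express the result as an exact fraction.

R_A = 58/9 kN, M_A = 15 kN·m, R_B = 32/9 kN, M_B = -32/3 kN·m

Load 1 — point force P=10 kN at a=6 m (b=L-a=6):
  R_A = Pb²(3a+b)/L³ = 10·6²·(3·6+6)/12³ = 5 kN
  M_A = Pab²/L² = 10·6·6²/12² = 15 kN·m
  R_B = Pa²(a+3b)/L³ = 10·6²·(6+3·6)/12³ = 5 kN
  M_B = -Pa²b/L² = -10·6²·6/12² = -15 kN·m
Load 2 — applied couple M₀=13 kN·m at a=4 m (b=L-a=8):
  R_A = 6M₀ab/L³ = 6·13·4·8/12³ = 13/9 kN
  M_A = M₀b(2a-b)/L² = 13·8·(2·4-8)/12² = 0 kN·m
  R_B = -6M₀ab/L³ = -6·13·4·8/12³ = -13/9 kN
  M_B = M₀a(2b-a)/L² = 13·4·(2·8-4)/12² = 13/3 kN·m
Superposition: R_A = 58/9 kN, M_A = 15 kN·m, R_B = 32/9 kN, M_B = -32/3 kN·m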